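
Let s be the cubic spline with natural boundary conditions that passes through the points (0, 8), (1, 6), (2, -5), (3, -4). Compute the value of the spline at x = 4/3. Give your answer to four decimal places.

With σ_i denoting the second derivative at x_i, h_i = 1, 1, 1, and Δ_i = (y_(i+1) − y_i)/h_i = -2, -11, 1:
  1·σ_0 + 4·σ_1 + 1·σ_2 = 6(Δ_1 - Δ_0) = -54
  1·σ_1 + 4·σ_2 + 1·σ_3 = 6(Δ_2 - Δ_1) = 72
Natural end conditions: σ_0 = σ_3 = 0.
Forward elimination and back-substitution give σ_0 = 0, σ_1 = -96/5, σ_2 = 114/5, σ_3 = 0.
On [1, 2], s(x) = 6 - 42/5·(x - 1) - 48/5·(x - 1)² + 7·(x - 1)³.
With (x - 1) = 1/3: s(4/3) = 323/135.

2.3926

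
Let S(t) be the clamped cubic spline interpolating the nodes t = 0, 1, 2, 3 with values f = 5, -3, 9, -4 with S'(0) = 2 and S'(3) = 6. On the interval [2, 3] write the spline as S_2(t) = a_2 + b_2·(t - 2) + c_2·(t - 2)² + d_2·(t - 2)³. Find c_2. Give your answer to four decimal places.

-38.8667

With m_i denoting the second derivative at x_i, h_i = 1, 1, 1, and Δ_i = (y_(i+1) − y_i)/h_i = -8, 12, -13:
  1·m_0 + 4·m_1 + 1·m_2 = 6(Δ_1 - Δ_0) = 120
  1·m_1 + 4·m_2 + 1·m_3 = 6(Δ_2 - Δ_1) = -150
Clamped end conditions give two more equations: 2h_0·m_0 + h_0·m_1 = 6(Δ_0 - S'(0)) = -60 and h_2·m_2 + 2h_2·m_3 = 6(S'(3) - Δ_2) = 114.
Solving: m_0 = -938/15, m_1 = 976/15, m_2 = -1166/15, m_3 = 1438/15.
On [2, 3], with S_2(t) = a_2 + b_2·(t - 2) + c_2·(t - 2)² + d_2·(t - 2)³: c_2 = m_2/2 = -583/15, d_2 = (m_3 - m_2)/(6h_2) = 434/15, b_2 = Δ_2 - h_2(2m_2 + m_3)/6 = -46/15.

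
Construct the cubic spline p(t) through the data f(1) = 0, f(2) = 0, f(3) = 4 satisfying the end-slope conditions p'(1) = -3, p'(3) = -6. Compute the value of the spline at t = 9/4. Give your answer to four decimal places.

1.6445

With M_i denoting the second derivative at x_i, h_i = 1, 1, and Δ_i = (y_(i+1) − y_i)/h_i = 0, 4:
  1·M_0 + 4·M_1 + 1·M_2 = 6(Δ_1 - Δ_0) = 24
Clamped end conditions give two more equations: 2h_0·M_0 + h_0·M_1 = 6(Δ_0 - p'(1)) = 18 and h_1·M_1 + 2h_1·M_2 = 6(p'(3) - Δ_1) = -60.
Solving the tridiagonal system: M_0 = 3/2, M_1 = 15, M_2 = -75/2.
On [2, 3], p(t) = 0 + 21/4·(t - 2) + 15/2·(t - 2)² - 35/4·(t - 2)³.
With (t - 2) = 1/4: p(9/4) = 421/256.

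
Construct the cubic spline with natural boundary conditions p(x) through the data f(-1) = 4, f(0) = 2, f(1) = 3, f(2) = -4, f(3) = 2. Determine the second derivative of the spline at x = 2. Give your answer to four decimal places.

Put M_i = p'' at the i-th knot. Here h = (1, 1, 1, 1) and Δ = (-2, 1, -7, 6), so the interior equations h_(i-1)·M_(i-1) + 2(h_(i-1)+h_i)·M_i + h_i·M_(i+1) = 6(Δ_i − Δ_(i-1)) read
  1·M_0 + 4·M_1 + 1·M_2 = 6(Δ_1 - Δ_0) = 18
  1·M_1 + 4·M_2 + 1·M_3 = 6(Δ_2 - Δ_1) = -48
  1·M_2 + 4·M_3 + 1·M_4 = 6(Δ_3 - Δ_2) = 78
Natural end conditions: M_0 = M_4 = 0.
Solving: M_0 = 0, M_1 = 135/14, M_2 = -144/7, M_3 = 345/14, M_4 = 0.

24.6429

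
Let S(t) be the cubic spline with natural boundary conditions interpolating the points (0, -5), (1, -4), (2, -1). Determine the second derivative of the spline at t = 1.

With M_i denoting the second derivative at x_i, h_i = 1, 1, and Δ_i = (y_(i+1) − y_i)/h_i = 1, 3:
  1·M_0 + 4·M_1 + 1·M_2 = 6(Δ_1 - Δ_0) = 12
Natural end conditions: M_0 = M_2 = 0.
Forward elimination and back-substitution give M_0 = 0, M_1 = 3, M_2 = 0.

3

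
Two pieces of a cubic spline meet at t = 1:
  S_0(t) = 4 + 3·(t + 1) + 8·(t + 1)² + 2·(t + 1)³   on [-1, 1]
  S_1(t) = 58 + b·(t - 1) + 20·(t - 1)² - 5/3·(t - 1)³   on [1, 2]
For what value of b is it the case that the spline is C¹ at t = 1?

S_0'(t) = 3 + 16·(t + 1) + 6·(t + 1)², so S_0'(1) = 59. On the right, S_1'(1) = b, so b = 59.

59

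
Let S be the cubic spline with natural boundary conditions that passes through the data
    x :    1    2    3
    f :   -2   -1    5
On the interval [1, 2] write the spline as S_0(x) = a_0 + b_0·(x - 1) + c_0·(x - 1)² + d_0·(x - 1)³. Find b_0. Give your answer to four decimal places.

With M_i denoting the second derivative at x_i, h_i = 1, 1, and Δ_i = (y_(i+1) − y_i)/h_i = 1, 6:
  1·M_0 + 4·M_1 + 1·M_2 = 6(Δ_1 - Δ_0) = 30
Natural end conditions: M_0 = M_2 = 0.
Forward elimination and back-substitution give M_0 = 0, M_1 = 15/2, M_2 = 0.
On [1, 2], with S_0(x) = a_0 + b_0·(x - 1) + c_0·(x - 1)² + d_0·(x - 1)³: c_0 = M_0/2 = 0, d_0 = (M_1 - M_0)/(6h_0) = 5/4, b_0 = Δ_0 - h_0(2M_0 + M_1)/6 = -1/4.

-0.2500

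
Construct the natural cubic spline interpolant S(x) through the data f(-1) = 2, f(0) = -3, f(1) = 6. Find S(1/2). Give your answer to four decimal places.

0.1875

Let m_i = S''(x_i). Step sizes h_i = 1, 1; slopes of the chords Δ_i = (y_(i+1) - y_i)/h_i = -5, 9.
  1·m_0 + 4·m_1 + 1·m_2 = 6(Δ_1 - Δ_0) = 84
Natural end conditions: m_0 = m_2 = 0.
Hence m_0 = 0, m_1 = 21, m_2 = 0.
On [0, 1], S(x) = -3 + 2·x + 21/2·x² - 7/2·x³.
With x = 1/2: S(1/2) = 3/16.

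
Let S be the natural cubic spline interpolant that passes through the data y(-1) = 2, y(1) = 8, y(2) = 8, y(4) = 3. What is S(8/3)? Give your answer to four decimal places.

6.8413

Write m_i for S''(x_i). With h_i = 2, 1, 2 and divided differences Δ_i = 3, 0, -5/2, the continuity of S' gives the tridiagonal system
  2·m_0 + 6·m_1 + 1·m_2 = 6(Δ_1 - Δ_0) = -18
  1·m_1 + 6·m_2 + 2·m_3 = 6(Δ_2 - Δ_1) = -15
Natural end conditions: m_0 = m_3 = 0.
Solving the tridiagonal system: m_0 = 0, m_1 = -93/35, m_2 = -72/35, m_3 = 0.
On [2, 4], S(t) = 8 - 79/70·(t - 2) - 36/35·(t - 2)² + 6/35·(t - 2)³.
With (t - 2) = 2/3: S(8/3) = 431/63.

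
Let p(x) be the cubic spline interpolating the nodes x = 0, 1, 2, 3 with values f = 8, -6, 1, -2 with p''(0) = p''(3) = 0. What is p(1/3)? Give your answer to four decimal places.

Put m_i = p'' at the i-th knot. Here h = (1, 1, 1) and Δ = (-14, 7, -3), so the interior equations h_(i-1)·m_(i-1) + 2(h_(i-1)+h_i)·m_i + h_i·m_(i+1) = 6(Δ_i − Δ_(i-1)) read
  1·m_0 + 4·m_1 + 1·m_2 = 6(Δ_1 - Δ_0) = 126
  1·m_1 + 4·m_2 + 1·m_3 = 6(Δ_2 - Δ_1) = -60
Natural end conditions: m_0 = m_3 = 0.
Solving: m_0 = 0, m_1 = 188/5, m_2 = -122/5, m_3 = 0.
On [0, 1], p(x) = 8 - 304/15·x + 0·x² + 94/15·x³.
With x = 1/3: p(1/3) = 598/405.

1.4765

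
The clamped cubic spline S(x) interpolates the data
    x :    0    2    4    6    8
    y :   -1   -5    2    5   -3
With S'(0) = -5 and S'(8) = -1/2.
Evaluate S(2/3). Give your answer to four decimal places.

Let m_i = S''(x_i). Step sizes h_i = 2, 2, 2, 2; slopes of the chords Δ_i = (y_(i+1) - y_i)/h_i = -2, 7/2, 3/2, -4.
  2·m_0 + 8·m_1 + 2·m_2 = 6(Δ_1 - Δ_0) = 33
  2·m_1 + 8·m_2 + 2·m_3 = 6(Δ_2 - Δ_1) = -12
  2·m_2 + 8·m_3 + 2·m_4 = 6(Δ_3 - Δ_2) = -33
Clamped end conditions give two more equations: 2h_0·m_0 + h_0·m_1 = 6(Δ_0 - S'(0)) = 18 and h_3·m_3 + 2h_3·m_4 = 6(S'(8) - Δ_3) = 21.
Solving: m_0 = 297/112, m_1 = 207/56, m_2 = -15/16, m_3 = -333/56, m_4 = 921/112.
On [0, 2], S(x) = -1 - 5·x + 297/224·x² + 39/448·x³.
With x = 2/3: S(2/3) = -937/252.

-3.7183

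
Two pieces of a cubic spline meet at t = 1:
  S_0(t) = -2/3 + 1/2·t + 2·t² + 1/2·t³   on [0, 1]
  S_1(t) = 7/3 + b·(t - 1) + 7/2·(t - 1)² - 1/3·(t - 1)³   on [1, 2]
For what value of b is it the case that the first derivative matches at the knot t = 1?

S_0'(t) = 1/2 + 4·t + 3/2·t², so S_0'(1) = 6. On the right, S_1'(1) = b, so b = 6.

6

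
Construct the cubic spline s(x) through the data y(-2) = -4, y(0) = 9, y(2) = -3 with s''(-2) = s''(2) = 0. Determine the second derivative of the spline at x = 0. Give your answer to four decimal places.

Put m_i = s'' at the i-th knot. Here h = (2, 2) and Δ = (13/2, -6), so the interior equations h_(i-1)·m_(i-1) + 2(h_(i-1)+h_i)·m_i + h_i·m_(i+1) = 6(Δ_i − Δ_(i-1)) read
  2·m_0 + 8·m_1 + 2·m_2 = 6(Δ_1 - Δ_0) = -75
Natural end conditions: m_0 = m_2 = 0.
Solving: m_0 = 0, m_1 = -75/8, m_2 = 0.

-9.3750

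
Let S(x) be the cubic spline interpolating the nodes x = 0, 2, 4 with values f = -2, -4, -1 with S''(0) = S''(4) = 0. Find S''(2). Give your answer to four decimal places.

With M_i denoting the second derivative at x_i, h_i = 2, 2, and Δ_i = (y_(i+1) − y_i)/h_i = -1, 3/2:
  2·M_0 + 8·M_1 + 2·M_2 = 6(Δ_1 - Δ_0) = 15
Natural end conditions: M_0 = M_2 = 0.
Solving the tridiagonal system: M_0 = 0, M_1 = 15/8, M_2 = 0.

1.8750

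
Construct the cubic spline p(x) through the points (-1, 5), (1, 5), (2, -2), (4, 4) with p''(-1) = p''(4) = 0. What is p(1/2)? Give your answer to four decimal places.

Put M_i = p'' at the i-th knot. Here h = (2, 1, 2) and Δ = (0, -7, 3), so the interior equations h_(i-1)·M_(i-1) + 2(h_(i-1)+h_i)·M_i + h_i·M_(i+1) = 6(Δ_i − Δ_(i-1)) read
  2·M_0 + 6·M_1 + 1·M_2 = 6(Δ_1 - Δ_0) = -42
  1·M_1 + 6·M_2 + 2·M_3 = 6(Δ_2 - Δ_1) = 60
Natural end conditions: M_0 = M_3 = 0.
Hence M_0 = 0, M_1 = -312/35, M_2 = 402/35, M_3 = 0.
On [-1, 1], p(x) = 5 + 104/35·(x + 1) + 0·(x + 1)² - 26/35·(x + 1)³.
With (x + 1) = 3/2: p(1/2) = 139/20.

6.9500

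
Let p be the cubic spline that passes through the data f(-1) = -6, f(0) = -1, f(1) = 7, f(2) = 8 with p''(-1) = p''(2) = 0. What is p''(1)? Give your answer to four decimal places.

Put σ_i = p'' at the i-th knot. Here h = (1, 1, 1) and Δ = (5, 8, 1), so the interior equations h_(i-1)·σ_(i-1) + 2(h_(i-1)+h_i)·σ_i + h_i·σ_(i+1) = 6(Δ_i − Δ_(i-1)) read
  1·σ_0 + 4·σ_1 + 1·σ_2 = 6(Δ_1 - Δ_0) = 18
  1·σ_1 + 4·σ_2 + 1·σ_3 = 6(Δ_2 - Δ_1) = -42
Natural end conditions: σ_0 = σ_3 = 0.
Hence σ_0 = 0, σ_1 = 38/5, σ_2 = -62/5, σ_3 = 0.

-12.4000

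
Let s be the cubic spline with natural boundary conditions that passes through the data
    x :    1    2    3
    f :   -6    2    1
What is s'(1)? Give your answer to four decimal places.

Write M_i for s''(x_i). With h_i = 1, 1 and divided differences Δ_i = 8, -1, the continuity of s' gives the tridiagonal system
  1·M_0 + 4·M_1 + 1·M_2 = 6(Δ_1 - Δ_0) = -54
Natural end conditions: M_0 = M_2 = 0.
Forward elimination and back-substitution give M_0 = 0, M_1 = -27/2, M_2 = 0.
On [1, 2], s'(x) = b_0 + 2c_0·(x - 1) + 3d_0·(x - 1)² with b_0 = Δ_0 - h_0(2M_0 + M_1)/6 = 41/4, c_0 = M_0/2 = 0, d_0 = (M_1 - M_0)/(6h_0) = -9/4. So s'(1) = 41/4.

10.2500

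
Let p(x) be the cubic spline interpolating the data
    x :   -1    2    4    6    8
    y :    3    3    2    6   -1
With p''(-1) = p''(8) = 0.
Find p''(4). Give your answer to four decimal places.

Write M_i for p''(x_i). With h_i = 3, 2, 2, 2 and divided differences Δ_i = 0, -1/2, 2, -7/2, the continuity of p' gives the tridiagonal system
  3·M_0 + 10·M_1 + 2·M_2 = 6(Δ_1 - Δ_0) = -3
  2·M_1 + 8·M_2 + 2·M_3 = 6(Δ_2 - Δ_1) = 15
  2·M_2 + 8·M_3 + 2·M_4 = 6(Δ_3 - Δ_2) = -33
Natural end conditions: M_0 = M_4 = 0.
Forward elimination and back-substitution give M_0 = 0, M_1 = -69/71, M_2 = 477/142, M_3 = -705/142, M_4 = 0.

3.3592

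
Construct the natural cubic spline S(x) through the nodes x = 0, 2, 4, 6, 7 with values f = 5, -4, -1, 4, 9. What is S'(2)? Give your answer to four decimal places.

With m_i denoting the second derivative at x_i, h_i = 2, 2, 2, 1, and Δ_i = (y_(i+1) − y_i)/h_i = -9/2, 3/2, 5/2, 5:
  2·m_0 + 8·m_1 + 2·m_2 = 6(Δ_1 - Δ_0) = 36
  2·m_1 + 8·m_2 + 2·m_3 = 6(Δ_2 - Δ_1) = 6
  2·m_2 + 6·m_3 + 1·m_4 = 6(Δ_3 - Δ_2) = 15
Natural end conditions: m_0 = m_4 = 0.
Hence m_0 = 0, m_1 = 393/82, m_2 = -48/41, m_3 = 237/82, m_4 = 0.
On [2, 4], S'(x) = b_1 + 2c_1·(x - 2) + 3d_1·(x - 2)² with b_1 = Δ_1 - h_1(2m_1 + m_2)/6 = -107/82, c_1 = m_1/2 = 393/164, d_1 = (m_2 - m_1)/(6h_1) = -163/328. So S'(2) = -107/82.

-1.3049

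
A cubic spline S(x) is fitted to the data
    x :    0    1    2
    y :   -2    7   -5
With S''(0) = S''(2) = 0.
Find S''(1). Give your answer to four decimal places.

-31.5000

With M_i denoting the second derivative at x_i, h_i = 1, 1, and Δ_i = (y_(i+1) − y_i)/h_i = 9, -12:
  1·M_0 + 4·M_1 + 1·M_2 = 6(Δ_1 - Δ_0) = -126
Natural end conditions: M_0 = M_2 = 0.
Solving the tridiagonal system: M_0 = 0, M_1 = -63/2, M_2 = 0.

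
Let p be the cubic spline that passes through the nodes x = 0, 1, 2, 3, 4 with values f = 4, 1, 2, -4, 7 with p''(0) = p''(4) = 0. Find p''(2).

-21

With m_i denoting the second derivative at x_i, h_i = 1, 1, 1, 1, and Δ_i = (y_(i+1) − y_i)/h_i = -3, 1, -6, 11:
  1·m_0 + 4·m_1 + 1·m_2 = 6(Δ_1 - Δ_0) = 24
  1·m_1 + 4·m_2 + 1·m_3 = 6(Δ_2 - Δ_1) = -42
  1·m_2 + 4·m_3 + 1·m_4 = 6(Δ_3 - Δ_2) = 102
Natural end conditions: m_0 = m_4 = 0.
Solving the tridiagonal system: m_0 = 0, m_1 = 45/4, m_2 = -21, m_3 = 123/4, m_4 = 0.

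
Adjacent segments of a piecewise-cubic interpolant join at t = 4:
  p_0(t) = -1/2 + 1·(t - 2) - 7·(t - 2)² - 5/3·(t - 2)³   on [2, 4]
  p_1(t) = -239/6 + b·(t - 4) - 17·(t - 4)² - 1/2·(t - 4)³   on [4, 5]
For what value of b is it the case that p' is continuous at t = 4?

-47

p_0'(t) = 1 - 14·(t - 2) - 5·(t - 2)², so p_0'(4) = -47. On the right, p_1'(4) = b, so b = -47.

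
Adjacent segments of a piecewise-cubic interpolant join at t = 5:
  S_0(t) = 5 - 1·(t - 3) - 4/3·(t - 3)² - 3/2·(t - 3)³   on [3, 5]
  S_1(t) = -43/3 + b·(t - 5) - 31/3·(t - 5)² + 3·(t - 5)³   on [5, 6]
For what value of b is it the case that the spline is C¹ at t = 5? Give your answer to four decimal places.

S_0'(t) = -1 - 8/3·(t - 3) - 9/2·(t - 3)², so S_0'(5) = -73/3. On the right, S_1'(5) = b, so b = -73/3.

-24.3333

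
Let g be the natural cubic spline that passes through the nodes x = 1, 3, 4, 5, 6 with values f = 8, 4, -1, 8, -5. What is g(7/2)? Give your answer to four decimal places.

Let σ_i = g''(x_i). Step sizes h_i = 2, 1, 1, 1; slopes of the chords Δ_i = (y_(i+1) - y_i)/h_i = -2, -5, 9, -13.
  2·σ_0 + 6·σ_1 + 1·σ_2 = 6(Δ_1 - Δ_0) = -18
  1·σ_1 + 4·σ_2 + 1·σ_3 = 6(Δ_2 - Δ_1) = 84
  1·σ_2 + 4·σ_3 + 1·σ_4 = 6(Δ_3 - Δ_2) = -132
Natural end conditions: σ_0 = σ_4 = 0.
Hence σ_0 = 0, σ_1 = -369/43, σ_2 = 1440/43, σ_3 = -1779/43, σ_4 = 0.
On [3, 4], g(x) = 4 - 332/43·(x - 3) - 369/86·(x - 3)² + 603/86·(x - 3)³.
With (x - 3) = 1/2: g(7/2) = -39/688.

-0.0567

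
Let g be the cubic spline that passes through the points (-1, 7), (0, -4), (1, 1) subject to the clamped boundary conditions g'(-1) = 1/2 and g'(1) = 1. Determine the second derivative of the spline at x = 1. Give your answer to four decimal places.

-35.7500

With M_i denoting the second derivative at x_i, h_i = 1, 1, and Δ_i = (y_(i+1) − y_i)/h_i = -11, 5:
  1·M_0 + 4·M_1 + 1·M_2 = 6(Δ_1 - Δ_0) = 96
Clamped end conditions give two more equations: 2h_0·M_0 + h_0·M_1 = 6(Δ_0 - g'(-1)) = -69 and h_1·M_1 + 2h_1·M_2 = 6(g'(1) - Δ_1) = -24.
Forward elimination and back-substitution give M_0 = -233/4, M_1 = 95/2, M_2 = -143/4.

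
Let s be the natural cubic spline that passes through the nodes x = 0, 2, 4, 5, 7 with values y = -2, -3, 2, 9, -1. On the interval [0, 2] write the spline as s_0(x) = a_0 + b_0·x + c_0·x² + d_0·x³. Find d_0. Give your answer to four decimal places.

Write m_i for s''(x_i). With h_i = 2, 2, 1, 2 and divided differences Δ_i = -1/2, 5/2, 7, -5, the continuity of s' gives the tridiagonal system
  2·m_0 + 8·m_1 + 2·m_2 = 6(Δ_1 - Δ_0) = 18
  2·m_1 + 6·m_2 + 1·m_3 = 6(Δ_2 - Δ_1) = 27
  1·m_2 + 6·m_3 + 2·m_4 = 6(Δ_3 - Δ_2) = -72
Natural end conditions: m_0 = m_4 = 0.
Hence m_0 = 0, m_1 = 81/128, m_2 = 207/32, m_3 = -837/64, m_4 = 0.
On [0, 2], with s_0(x) = a_0 + b_0·x + c_0·x² + d_0·x³: c_0 = m_0/2 = 0, d_0 = (m_1 - m_0)/(6h_0) = 27/512, b_0 = Δ_0 - h_0(2m_0 + m_1)/6 = -91/128.

0.0527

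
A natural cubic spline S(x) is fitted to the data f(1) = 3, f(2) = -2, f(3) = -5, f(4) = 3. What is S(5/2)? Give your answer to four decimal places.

With M_i denoting the second derivative at x_i, h_i = 1, 1, 1, and Δ_i = (y_(i+1) − y_i)/h_i = -5, -3, 8:
  1·M_0 + 4·M_1 + 1·M_2 = 6(Δ_1 - Δ_0) = 12
  1·M_1 + 4·M_2 + 1·M_3 = 6(Δ_2 - Δ_1) = 66
Natural end conditions: M_0 = M_3 = 0.
Hence M_0 = 0, M_1 = -6/5, M_2 = 84/5, M_3 = 0.
On [2, 3], S(x) = -2 - 27/5·(x - 2) - 3/5·(x - 2)² + 3·(x - 2)³.
With (x - 2) = 1/2: S(5/2) = -179/40.

-4.4750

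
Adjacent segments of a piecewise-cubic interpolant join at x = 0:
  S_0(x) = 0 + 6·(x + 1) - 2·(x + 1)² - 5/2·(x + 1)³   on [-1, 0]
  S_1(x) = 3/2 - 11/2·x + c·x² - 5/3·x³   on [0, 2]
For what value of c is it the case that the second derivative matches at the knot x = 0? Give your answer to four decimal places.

-9.5000

S_0''(x) = -4 - 15·(x + 1), so S_0''(0) = -19. On the right, S_1''(0) = 2c, so c = -19/2.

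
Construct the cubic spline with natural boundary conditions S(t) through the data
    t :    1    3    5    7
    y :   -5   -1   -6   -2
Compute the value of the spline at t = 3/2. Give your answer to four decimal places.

-3.2969

With M_i denoting the second derivative at x_i, h_i = 2, 2, 2, and Δ_i = (y_(i+1) − y_i)/h_i = 2, -5/2, 2:
  2·M_0 + 8·M_1 + 2·M_2 = 6(Δ_1 - Δ_0) = -27
  2·M_1 + 8·M_2 + 2·M_3 = 6(Δ_2 - Δ_1) = 27
Natural end conditions: M_0 = M_3 = 0.
Solving: M_0 = 0, M_1 = -9/2, M_2 = 9/2, M_3 = 0.
On [1, 3], S(t) = -5 + 7/2·(t - 1) + 0·(t - 1)² - 3/8·(t - 1)³.
With (t - 1) = 1/2: S(3/2) = -211/64.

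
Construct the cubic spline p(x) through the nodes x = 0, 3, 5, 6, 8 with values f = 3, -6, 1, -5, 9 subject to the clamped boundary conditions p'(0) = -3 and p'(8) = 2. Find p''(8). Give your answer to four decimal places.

Put M_i = p'' at the i-th knot. Here h = (3, 2, 1, 2) and Δ = (-3, 7/2, -6, 7), so the interior equations h_(i-1)·M_(i-1) + 2(h_(i-1)+h_i)·M_i + h_i·M_(i+1) = 6(Δ_i − Δ_(i-1)) read
  3·M_0 + 10·M_1 + 2·M_2 = 6(Δ_1 - Δ_0) = 39
  2·M_1 + 6·M_2 + 1·M_3 = 6(Δ_2 - Δ_1) = -57
  1·M_2 + 6·M_3 + 2·M_4 = 6(Δ_3 - Δ_2) = 78
Clamped end conditions give two more equations: 2h_0·M_0 + h_0·M_1 = 6(Δ_0 - p'(0)) = 0 and h_3·M_3 + 2h_3·M_4 = 6(p'(8) - Δ_3) = -30.
Hence M_0 = -629/151, M_1 = 1258/151, M_2 = -2402/151, M_3 = 3289/151, M_4 = -2777/151.

-18.3907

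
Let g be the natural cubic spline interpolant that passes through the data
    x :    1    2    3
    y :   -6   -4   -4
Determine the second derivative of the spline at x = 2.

Write M_i for g''(x_i). With h_i = 1, 1 and divided differences Δ_i = 2, 0, the continuity of g' gives the tridiagonal system
  1·M_0 + 4·M_1 + 1·M_2 = 6(Δ_1 - Δ_0) = -12
Natural end conditions: M_0 = M_2 = 0.
Solving: M_0 = 0, M_1 = -3, M_2 = 0.

-3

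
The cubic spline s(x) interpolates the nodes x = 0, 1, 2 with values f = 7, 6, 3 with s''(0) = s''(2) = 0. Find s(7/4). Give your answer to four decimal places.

With M_i denoting the second derivative at x_i, h_i = 1, 1, and Δ_i = (y_(i+1) − y_i)/h_i = -1, -3:
  1·M_0 + 4·M_1 + 1·M_2 = 6(Δ_1 - Δ_0) = -12
Natural end conditions: M_0 = M_2 = 0.
Solving the tridiagonal system: M_0 = 0, M_1 = -3, M_2 = 0.
On [1, 2], s(x) = 6 - 2·(x - 1) - 3/2·(x - 1)² + 1/2·(x - 1)³.
With (x - 1) = 3/4: s(7/4) = 495/128.

3.8672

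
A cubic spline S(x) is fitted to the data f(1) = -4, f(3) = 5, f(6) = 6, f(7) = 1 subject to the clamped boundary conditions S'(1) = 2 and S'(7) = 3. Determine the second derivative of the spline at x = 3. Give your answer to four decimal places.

-1.2949

With M_i denoting the second derivative at x_i, h_i = 2, 3, 1, and Δ_i = (y_(i+1) − y_i)/h_i = 9/2, 1/3, -5:
  2·M_0 + 10·M_1 + 3·M_2 = 6(Δ_1 - Δ_0) = -25
  3·M_1 + 8·M_2 + 1·M_3 = 6(Δ_2 - Δ_1) = -32
Clamped end conditions give two more equations: 2h_0·M_0 + h_0·M_1 = 6(Δ_0 - S'(1)) = 15 and h_2·M_2 + 2h_2·M_3 = 6(S'(7) - Δ_2) = 48.
Hence M_0 = 343/78, M_1 = -101/78, M_2 = -271/39, M_3 = 2143/78.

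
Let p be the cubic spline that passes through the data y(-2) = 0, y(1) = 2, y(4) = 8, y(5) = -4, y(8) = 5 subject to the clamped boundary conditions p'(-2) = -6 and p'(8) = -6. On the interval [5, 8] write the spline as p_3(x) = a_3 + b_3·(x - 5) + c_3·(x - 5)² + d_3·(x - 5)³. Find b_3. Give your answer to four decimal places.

-7.6274

Write M_i for p''(x_i). With h_i = 3, 3, 1, 3 and divided differences Δ_i = 2/3, 2, -12, 3, the continuity of p' gives the tridiagonal system
  3·M_0 + 12·M_1 + 3·M_2 = 6(Δ_1 - Δ_0) = 8
  3·M_1 + 8·M_2 + 1·M_3 = 6(Δ_2 - Δ_1) = -84
  1·M_2 + 8·M_3 + 3·M_4 = 6(Δ_3 - Δ_2) = 90
Clamped end conditions give two more equations: 2h_0·M_0 + h_0·M_1 = 6(Δ_0 - p'(-2)) = 40 and h_3·M_3 + 2h_3·M_4 = 6(p'(8) - Δ_3) = -54.
Forward elimination and back-substitution give M_0 = 1661/318, M_1 = 153/53, M_2 = -1495/106, M_3 = 1069/53, M_4 = -2023/106.
On [5, 8], with p_3(x) = a_3 + b_3·(x - 5) + c_3·(x - 5)² + d_3·(x - 5)³: c_3 = M_3/2 = 1069/106, d_3 = (M_4 - M_3)/(6h_3) = -1387/636, b_3 = Δ_3 - h_3(2M_3 + M_4)/6 = -1617/212.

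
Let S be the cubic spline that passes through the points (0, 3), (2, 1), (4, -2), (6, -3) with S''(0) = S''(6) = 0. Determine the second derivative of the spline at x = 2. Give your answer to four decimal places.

Put m_i = S'' at the i-th knot. Here h = (2, 2, 2) and Δ = (-1, -3/2, -1/2), so the interior equations h_(i-1)·m_(i-1) + 2(h_(i-1)+h_i)·m_i + h_i·m_(i+1) = 6(Δ_i − Δ_(i-1)) read
  2·m_0 + 8·m_1 + 2·m_2 = 6(Δ_1 - Δ_0) = -3
  2·m_1 + 8·m_2 + 2·m_3 = 6(Δ_2 - Δ_1) = 6
Natural end conditions: m_0 = m_3 = 0.
Hence m_0 = 0, m_1 = -3/5, m_2 = 9/10, m_3 = 0.

-0.6000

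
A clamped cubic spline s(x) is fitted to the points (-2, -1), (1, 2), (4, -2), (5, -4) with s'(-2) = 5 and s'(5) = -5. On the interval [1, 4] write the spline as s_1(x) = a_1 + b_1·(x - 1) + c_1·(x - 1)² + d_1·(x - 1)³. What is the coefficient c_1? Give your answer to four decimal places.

-0.2151

Put σ_i = s'' at the i-th knot. Here h = (3, 3, 1) and Δ = (1, -4/3, -2), so the interior equations h_(i-1)·σ_(i-1) + 2(h_(i-1)+h_i)·σ_i + h_i·σ_(i+1) = 6(Δ_i − Δ_(i-1)) read
  3·σ_0 + 12·σ_1 + 3·σ_2 = 6(Δ_1 - Δ_0) = -14
  3·σ_1 + 8·σ_2 + 1·σ_3 = 6(Δ_2 - Δ_1) = -4
Clamped end conditions give two more equations: 2h_0·σ_0 + h_0·σ_1 = 6(Δ_0 - s'(-2)) = -24 and h_2·σ_2 + 2h_2·σ_3 = 6(s'(5) - Δ_2) = -18.
Solving the tridiagonal system: σ_0 = -352/93, σ_1 = -40/93, σ_2 = 26/31, σ_3 = -292/31.
On [1, 4], with s_1(x) = a_1 + b_1·(x - 1) + c_1·(x - 1)² + d_1·(x - 1)³: c_1 = σ_1/2 = -20/93, d_1 = (σ_2 - σ_1)/(6h_1) = 59/837, b_1 = Δ_1 - h_1(2σ_1 + σ_2)/6 = -41/31.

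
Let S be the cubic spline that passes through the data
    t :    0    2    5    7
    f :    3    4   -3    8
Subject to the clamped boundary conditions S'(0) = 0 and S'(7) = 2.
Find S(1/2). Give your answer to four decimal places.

Put m_i = S'' at the i-th knot. Here h = (2, 3, 2) and Δ = (1/2, -7/3, 11/2), so the interior equations h_(i-1)·m_(i-1) + 2(h_(i-1)+h_i)·m_i + h_i·m_(i+1) = 6(Δ_i − Δ_(i-1)) read
  2·m_0 + 10·m_1 + 3·m_2 = 6(Δ_1 - Δ_0) = -17
  3·m_1 + 10·m_2 + 2·m_3 = 6(Δ_2 - Δ_1) = 47
Clamped end conditions give two more equations: 2h_0·m_0 + h_0·m_1 = 6(Δ_0 - S'(0)) = 3 and h_2·m_2 + 2h_2·m_3 = 6(S'(7) - Δ_2) = -21.
Solving the tridiagonal system: m_0 = 149/48, m_1 = -113/24, m_2 = 191/24, m_3 = -443/48.
On [0, 2], S(t) = 3 + 0·t + 149/96·t² - 125/192·t³.
With t = 1/2: S(1/2) = 1693/512.

3.3066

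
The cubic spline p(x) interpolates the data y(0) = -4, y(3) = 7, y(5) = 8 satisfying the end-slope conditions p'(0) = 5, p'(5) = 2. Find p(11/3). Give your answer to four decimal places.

7.2741

Write M_i for p''(x_i). With h_i = 3, 2 and divided differences Δ_i = 11/3, 1/2, the continuity of p' gives the tridiagonal system
  3·M_0 + 10·M_1 + 2·M_2 = 6(Δ_1 - Δ_0) = -19
Clamped end conditions give two more equations: 2h_0·M_0 + h_0·M_1 = 6(Δ_0 - p'(0)) = -8 and h_1·M_1 + 2h_1·M_2 = 6(p'(5) - Δ_1) = 9.
Solving: M_0 = -1/30, M_1 = -13/5, M_2 = 71/20.
On [3, 5], p(x) = 7 + 21/20·(x - 3) - 13/10·(x - 3)² + 41/80·(x - 3)³.
With (x - 3) = 2/3: p(11/3) = 982/135.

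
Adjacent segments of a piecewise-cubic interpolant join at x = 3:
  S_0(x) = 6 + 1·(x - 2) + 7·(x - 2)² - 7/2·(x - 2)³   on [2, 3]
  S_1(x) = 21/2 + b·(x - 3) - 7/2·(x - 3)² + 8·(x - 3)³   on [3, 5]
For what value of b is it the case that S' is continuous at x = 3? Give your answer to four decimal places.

S_0'(x) = 1 + 14·(x - 2) - 21/2·(x - 2)², so S_0'(3) = 9/2. On the right, S_1'(3) = b, so b = 9/2.

4.5000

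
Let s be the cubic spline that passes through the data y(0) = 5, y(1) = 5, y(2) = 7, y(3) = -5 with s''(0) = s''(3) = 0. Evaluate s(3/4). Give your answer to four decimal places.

Put σ_i = s'' at the i-th knot. Here h = (1, 1, 1) and Δ = (0, 2, -12), so the interior equations h_(i-1)·σ_(i-1) + 2(h_(i-1)+h_i)·σ_i + h_i·σ_(i+1) = 6(Δ_i − Δ_(i-1)) read
  1·σ_0 + 4·σ_1 + 1·σ_2 = 6(Δ_1 - Δ_0) = 12
  1·σ_1 + 4·σ_2 + 1·σ_3 = 6(Δ_2 - Δ_1) = -84
Natural end conditions: σ_0 = σ_3 = 0.
Solving the tridiagonal system: σ_0 = 0, σ_1 = 44/5, σ_2 = -116/5, σ_3 = 0.
On [0, 1], s(x) = 5 - 22/15·x + 0·x² + 22/15·x³.
With x = 3/4: s(3/4) = 723/160.

4.5188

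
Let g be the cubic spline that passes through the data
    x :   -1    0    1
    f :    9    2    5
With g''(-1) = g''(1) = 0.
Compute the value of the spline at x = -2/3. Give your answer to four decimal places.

5.9259

With m_i denoting the second derivative at x_i, h_i = 1, 1, and Δ_i = (y_(i+1) − y_i)/h_i = -7, 3:
  1·m_0 + 4·m_1 + 1·m_2 = 6(Δ_1 - Δ_0) = 60
Natural end conditions: m_0 = m_2 = 0.
Solving the tridiagonal system: m_0 = 0, m_1 = 15, m_2 = 0.
On [-1, 0], g(x) = 9 - 19/2·(x + 1) + 0·(x + 1)² + 5/2·(x + 1)³.
With (x + 1) = 1/3: g(-2/3) = 160/27.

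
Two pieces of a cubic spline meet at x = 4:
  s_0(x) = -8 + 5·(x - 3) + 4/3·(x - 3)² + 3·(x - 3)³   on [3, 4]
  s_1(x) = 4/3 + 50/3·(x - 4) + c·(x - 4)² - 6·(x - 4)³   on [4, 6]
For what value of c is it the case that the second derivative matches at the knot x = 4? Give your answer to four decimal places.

10.3333

s_0''(x) = 8/3 + 18·(x - 3), so s_0''(4) = 62/3. On the right, s_1''(4) = 2c, so c = 31/3.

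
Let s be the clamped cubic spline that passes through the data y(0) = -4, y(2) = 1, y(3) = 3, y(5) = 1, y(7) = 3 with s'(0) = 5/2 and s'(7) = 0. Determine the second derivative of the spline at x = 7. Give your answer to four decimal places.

Let M_i = s''(x_i). Step sizes h_i = 2, 1, 2, 2; slopes of the chords Δ_i = (y_(i+1) - y_i)/h_i = 5/2, 2, -1, 1.
  2·M_0 + 6·M_1 + 1·M_2 = 6(Δ_1 - Δ_0) = -3
  1·M_1 + 6·M_2 + 2·M_3 = 6(Δ_2 - Δ_1) = -18
  2·M_2 + 8·M_3 + 2·M_4 = 6(Δ_3 - Δ_2) = 12
Clamped end conditions give two more equations: 2h_0·M_0 + h_0·M_1 = 6(Δ_0 - s'(0)) = 0 and h_3·M_3 + 2h_3·M_4 = 6(s'(7) - Δ_3) = -6.
Hence M_0 = -7/61, M_1 = 14/61, M_2 = -253/61, M_3 = 203/61, M_4 = -193/61.

-3.1639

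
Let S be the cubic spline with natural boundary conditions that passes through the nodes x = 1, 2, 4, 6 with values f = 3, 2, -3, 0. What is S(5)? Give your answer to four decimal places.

Let m_i = S''(x_i). Step sizes h_i = 1, 2, 2; slopes of the chords Δ_i = (y_(i+1) - y_i)/h_i = -1, -5/2, 3/2.
  1·m_0 + 6·m_1 + 2·m_2 = 6(Δ_1 - Δ_0) = -9
  2·m_1 + 8·m_2 + 2·m_3 = 6(Δ_2 - Δ_1) = 24
Natural end conditions: m_0 = m_3 = 0.
Forward elimination and back-substitution give m_0 = 0, m_1 = -30/11, m_2 = 81/22, m_3 = 0.
On [4, 6], S(x) = -3 - 21/22·(x - 4) + 81/44·(x - 4)² - 27/88·(x - 4)³.
With (x - 4) = 1: S(5) = -213/88.

-2.4205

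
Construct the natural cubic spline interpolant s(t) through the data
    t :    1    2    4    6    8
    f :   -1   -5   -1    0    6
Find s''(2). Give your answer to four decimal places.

7.2073

With σ_i denoting the second derivative at x_i, h_i = 1, 2, 2, 2, and Δ_i = (y_(i+1) − y_i)/h_i = -4, 2, 1/2, 3:
  1·σ_0 + 6·σ_1 + 2·σ_2 = 6(Δ_1 - Δ_0) = 36
  2·σ_1 + 8·σ_2 + 2·σ_3 = 6(Δ_2 - Δ_1) = -9
  2·σ_2 + 8·σ_3 + 2·σ_4 = 6(Δ_3 - Δ_2) = 15
Natural end conditions: σ_0 = σ_4 = 0.
Hence σ_0 = 0, σ_1 = 591/82, σ_2 = -297/82, σ_3 = 114/41, σ_4 = 0.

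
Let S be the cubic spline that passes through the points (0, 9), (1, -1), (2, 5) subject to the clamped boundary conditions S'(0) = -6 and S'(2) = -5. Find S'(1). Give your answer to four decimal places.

Let m_i = S''(x_i). Step sizes h_i = 1, 1; slopes of the chords Δ_i = (y_(i+1) - y_i)/h_i = -10, 6.
  1·m_0 + 4·m_1 + 1·m_2 = 6(Δ_1 - Δ_0) = 96
Clamped end conditions give two more equations: 2h_0·m_0 + h_0·m_1 = 6(Δ_0 - S'(0)) = -24 and h_1·m_1 + 2h_1·m_2 = 6(S'(2) - Δ_1) = -66.
Solving the tridiagonal system: m_0 = -71/2, m_1 = 47, m_2 = -113/2.
On [1, 2], S'(t) = b_1 + 2c_1·(t - 1) + 3d_1·(t - 1)² with b_1 = Δ_1 - h_1(2m_1 + m_2)/6 = -1/4, c_1 = m_1/2 = 47/2, d_1 = (m_2 - m_1)/(6h_1) = -69/4. So S'(1) = -1/4.

-0.2500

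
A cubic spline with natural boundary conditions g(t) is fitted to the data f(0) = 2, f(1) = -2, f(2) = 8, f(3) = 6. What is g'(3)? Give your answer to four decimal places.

With M_i denoting the second derivative at x_i, h_i = 1, 1, 1, and Δ_i = (y_(i+1) − y_i)/h_i = -4, 10, -2:
  1·M_0 + 4·M_1 + 1·M_2 = 6(Δ_1 - Δ_0) = 84
  1·M_1 + 4·M_2 + 1·M_3 = 6(Δ_2 - Δ_1) = -72
Natural end conditions: M_0 = M_3 = 0.
Solving the tridiagonal system: M_0 = 0, M_1 = 136/5, M_2 = -124/5, M_3 = 0.
On [2, 3], g'(t) = b_2 + 2c_2·(t - 2) + 3d_2·(t - 2)² with b_2 = Δ_2 - h_2(2M_2 + M_3)/6 = 94/15, c_2 = M_2/2 = -62/5, d_2 = (M_3 - M_2)/(6h_2) = 62/15. So g'(3) = -92/15.

-6.1333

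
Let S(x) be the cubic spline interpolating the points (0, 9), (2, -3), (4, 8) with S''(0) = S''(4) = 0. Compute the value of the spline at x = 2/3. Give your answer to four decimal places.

3.2963

Write σ_i for S''(x_i). With h_i = 2, 2 and divided differences Δ_i = -6, 11/2, the continuity of S' gives the tridiagonal system
  2·σ_0 + 8·σ_1 + 2·σ_2 = 6(Δ_1 - Δ_0) = 69
Natural end conditions: σ_0 = σ_2 = 0.
Solving the tridiagonal system: σ_0 = 0, σ_1 = 69/8, σ_2 = 0.
On [0, 2], S(x) = 9 - 71/8·x + 0·x² + 23/32·x³.
With x = 2/3: S(2/3) = 89/27.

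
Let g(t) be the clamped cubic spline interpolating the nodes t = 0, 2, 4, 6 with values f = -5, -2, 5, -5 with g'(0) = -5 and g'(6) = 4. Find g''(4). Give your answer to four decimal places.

Write m_i for g''(x_i). With h_i = 2, 2, 2 and divided differences Δ_i = 3/2, 7/2, -5, the continuity of g' gives the tridiagonal system
  2·m_0 + 8·m_1 + 2·m_2 = 6(Δ_1 - Δ_0) = 12
  2·m_1 + 8·m_2 + 2·m_3 = 6(Δ_2 - Δ_1) = -51
Clamped end conditions give two more equations: 2h_0·m_0 + h_0·m_1 = 6(Δ_0 - g'(0)) = 39 and h_2·m_2 + 2h_2·m_3 = 6(g'(6) - Δ_2) = 54.
Solving the tridiagonal system: m_0 = 43/5, m_1 = 23/10, m_2 = -59/5, m_3 = 97/5.

-11.8000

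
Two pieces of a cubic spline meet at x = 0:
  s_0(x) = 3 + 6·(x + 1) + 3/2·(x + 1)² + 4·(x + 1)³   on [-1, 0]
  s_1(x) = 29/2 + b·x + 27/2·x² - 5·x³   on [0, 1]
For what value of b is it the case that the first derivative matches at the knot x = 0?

s_0'(x) = 6 + 3·(x + 1) + 12·(x + 1)², so s_0'(0) = 21. On the right, s_1'(0) = b, so b = 21.

21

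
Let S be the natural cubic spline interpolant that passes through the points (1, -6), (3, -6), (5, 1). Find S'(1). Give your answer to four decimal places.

-0.8750

Let M_i = S''(x_i). Step sizes h_i = 2, 2; slopes of the chords Δ_i = (y_(i+1) - y_i)/h_i = 0, 7/2.
  2·M_0 + 8·M_1 + 2·M_2 = 6(Δ_1 - Δ_0) = 21
Natural end conditions: M_0 = M_2 = 0.
Hence M_0 = 0, M_1 = 21/8, M_2 = 0.
On [1, 3], S'(x) = b_0 + 2c_0·(x - 1) + 3d_0·(x - 1)² with b_0 = Δ_0 - h_0(2M_0 + M_1)/6 = -7/8, c_0 = M_0/2 = 0, d_0 = (M_1 - M_0)/(6h_0) = 7/32. So S'(1) = -7/8.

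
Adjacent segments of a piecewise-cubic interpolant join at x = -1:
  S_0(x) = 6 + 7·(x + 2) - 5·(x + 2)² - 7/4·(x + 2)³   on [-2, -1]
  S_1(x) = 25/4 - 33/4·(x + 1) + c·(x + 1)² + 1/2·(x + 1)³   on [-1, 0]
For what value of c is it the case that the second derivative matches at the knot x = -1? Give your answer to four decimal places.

S_0''(x) = -10 - 21/2·(x + 2), so S_0''(-1) = -41/2. On the right, S_1''(-1) = 2c, so c = -41/4.

-10.2500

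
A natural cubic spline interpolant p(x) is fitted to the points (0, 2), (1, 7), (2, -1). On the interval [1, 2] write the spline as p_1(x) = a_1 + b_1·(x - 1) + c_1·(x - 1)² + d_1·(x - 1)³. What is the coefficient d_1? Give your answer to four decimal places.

3.2500

With M_i denoting the second derivative at x_i, h_i = 1, 1, and Δ_i = (y_(i+1) − y_i)/h_i = 5, -8:
  1·M_0 + 4·M_1 + 1·M_2 = 6(Δ_1 - Δ_0) = -78
Natural end conditions: M_0 = M_2 = 0.
Solving: M_0 = 0, M_1 = -39/2, M_2 = 0.
On [1, 2], with p_1(x) = a_1 + b_1·(x - 1) + c_1·(x - 1)² + d_1·(x - 1)³: c_1 = M_1/2 = -39/4, d_1 = (M_2 - M_1)/(6h_1) = 13/4, b_1 = Δ_1 - h_1(2M_1 + M_2)/6 = -3/2.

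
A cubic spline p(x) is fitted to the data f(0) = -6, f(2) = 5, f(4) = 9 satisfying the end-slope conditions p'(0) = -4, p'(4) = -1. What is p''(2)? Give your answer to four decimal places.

Write M_i for p''(x_i). With h_i = 2, 2 and divided differences Δ_i = 11/2, 2, the continuity of p' gives the tridiagonal system
  2·M_0 + 8·M_1 + 2·M_2 = 6(Δ_1 - Δ_0) = -21
Clamped end conditions give two more equations: 2h_0·M_0 + h_0·M_1 = 6(Δ_0 - p'(0)) = 57 and h_1·M_1 + 2h_1·M_2 = 6(p'(4) - Δ_1) = -18.
Forward elimination and back-substitution give M_0 = 141/8, M_1 = -27/4, M_2 = -9/8.

-6.7500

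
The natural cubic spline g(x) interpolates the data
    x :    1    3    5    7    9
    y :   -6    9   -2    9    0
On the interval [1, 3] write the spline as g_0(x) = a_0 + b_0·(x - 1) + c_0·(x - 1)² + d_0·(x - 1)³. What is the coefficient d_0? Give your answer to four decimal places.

Write M_i for g''(x_i). With h_i = 2, 2, 2, 2 and divided differences Δ_i = 15/2, -11/2, 11/2, -9/2, the continuity of g' gives the tridiagonal system
  2·M_0 + 8·M_1 + 2·M_2 = 6(Δ_1 - Δ_0) = -78
  2·M_1 + 8·M_2 + 2·M_3 = 6(Δ_2 - Δ_1) = 66
  2·M_2 + 8·M_3 + 2·M_4 = 6(Δ_3 - Δ_2) = -60
Natural end conditions: M_0 = M_4 = 0.
Solving: M_0 = 0, M_1 = -747/56, M_2 = 201/14, M_3 = -621/56, M_4 = 0.
On [1, 3], with g_0(x) = a_0 + b_0·(x - 1) + c_0·(x - 1)² + d_0·(x - 1)³: c_0 = M_0/2 = 0, d_0 = (M_1 - M_0)/(6h_0) = -249/224, b_0 = Δ_0 - h_0(2M_0 + M_1)/6 = 669/56.

-1.1116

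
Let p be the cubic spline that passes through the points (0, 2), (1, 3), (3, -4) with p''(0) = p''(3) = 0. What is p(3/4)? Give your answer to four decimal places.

2.9961

With σ_i denoting the second derivative at x_i, h_i = 1, 2, and Δ_i = (y_(i+1) − y_i)/h_i = 1, -7/2:
  1·σ_0 + 6·σ_1 + 2·σ_2 = 6(Δ_1 - Δ_0) = -27
Natural end conditions: σ_0 = σ_2 = 0.
Solving: σ_0 = 0, σ_1 = -9/2, σ_2 = 0.
On [0, 1], p(t) = 2 + 7/4·t + 0·t² - 3/4·t³.
With t = 3/4: p(3/4) = 767/256.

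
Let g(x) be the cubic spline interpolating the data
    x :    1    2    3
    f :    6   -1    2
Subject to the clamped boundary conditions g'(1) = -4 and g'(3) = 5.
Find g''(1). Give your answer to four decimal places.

With M_i denoting the second derivative at x_i, h_i = 1, 1, and Δ_i = (y_(i+1) − y_i)/h_i = -7, 3:
  1·M_0 + 4·M_1 + 1·M_2 = 6(Δ_1 - Δ_0) = 60
Clamped end conditions give two more equations: 2h_0·M_0 + h_0·M_1 = 6(Δ_0 - g'(1)) = -18 and h_1·M_1 + 2h_1·M_2 = 6(g'(3) - Δ_1) = 12.
Solving the tridiagonal system: M_0 = -39/2, M_1 = 21, M_2 = -9/2.

-19.5000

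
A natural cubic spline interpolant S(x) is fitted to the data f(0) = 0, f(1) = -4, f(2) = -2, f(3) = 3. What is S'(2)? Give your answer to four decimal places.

4.2000

Let M_i = S''(x_i). Step sizes h_i = 1, 1, 1; slopes of the chords Δ_i = (y_(i+1) - y_i)/h_i = -4, 2, 5.
  1·M_0 + 4·M_1 + 1·M_2 = 6(Δ_1 - Δ_0) = 36
  1·M_1 + 4·M_2 + 1·M_3 = 6(Δ_2 - Δ_1) = 18
Natural end conditions: M_0 = M_3 = 0.
Solving the tridiagonal system: M_0 = 0, M_1 = 42/5, M_2 = 12/5, M_3 = 0.
On [2, 3], S'(x) = b_2 + 2c_2·(x - 2) + 3d_2·(x - 2)² with b_2 = Δ_2 - h_2(2M_2 + M_3)/6 = 21/5, c_2 = M_2/2 = 6/5, d_2 = (M_3 - M_2)/(6h_2) = -2/5. So S'(2) = 21/5.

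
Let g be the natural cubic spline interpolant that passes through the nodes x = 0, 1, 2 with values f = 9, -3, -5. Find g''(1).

Put M_i = g'' at the i-th knot. Here h = (1, 1) and Δ = (-12, -2), so the interior equations h_(i-1)·M_(i-1) + 2(h_(i-1)+h_i)·M_i + h_i·M_(i+1) = 6(Δ_i − Δ_(i-1)) read
  1·M_0 + 4·M_1 + 1·M_2 = 6(Δ_1 - Δ_0) = 60
Natural end conditions: M_0 = M_2 = 0.
Solving the tridiagonal system: M_0 = 0, M_1 = 15, M_2 = 0.

15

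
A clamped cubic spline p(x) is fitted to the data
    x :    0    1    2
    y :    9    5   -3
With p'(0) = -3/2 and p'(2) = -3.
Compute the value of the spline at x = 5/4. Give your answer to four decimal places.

2.7832

Write M_i for p''(x_i). With h_i = 1, 1 and divided differences Δ_i = -4, -8, the continuity of p' gives the tridiagonal system
  1·M_0 + 4·M_1 + 1·M_2 = 6(Δ_1 - Δ_0) = -24
Clamped end conditions give two more equations: 2h_0·M_0 + h_0·M_1 = 6(Δ_0 - p'(0)) = -15 and h_1·M_1 + 2h_1·M_2 = 6(p'(2) - Δ_1) = 30.
Hence M_0 = -9/4, M_1 = -21/2, M_2 = 81/4.
On [1, 2], p(x) = 5 - 63/8·(x - 1) - 21/4·(x - 1)² + 41/8·(x - 1)³.
With (x - 1) = 1/4: p(5/4) = 1425/512.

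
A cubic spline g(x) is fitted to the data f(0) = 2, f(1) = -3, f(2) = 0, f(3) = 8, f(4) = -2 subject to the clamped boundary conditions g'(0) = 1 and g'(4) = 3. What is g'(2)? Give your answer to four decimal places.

10.5714

Put M_i = g'' at the i-th knot. Here h = (1, 1, 1, 1) and Δ = (-5, 3, 8, -10), so the interior equations h_(i-1)·M_(i-1) + 2(h_(i-1)+h_i)·M_i + h_i·M_(i+1) = 6(Δ_i − Δ_(i-1)) read
  1·M_0 + 4·M_1 + 1·M_2 = 6(Δ_1 - Δ_0) = 48
  1·M_1 + 4·M_2 + 1·M_3 = 6(Δ_2 - Δ_1) = 30
  1·M_2 + 4·M_3 + 1·M_4 = 6(Δ_3 - Δ_2) = -108
Clamped end conditions give two more equations: 2h_0·M_0 + h_0·M_1 = 6(Δ_0 - g'(0)) = -36 and h_3·M_3 + 2h_3·M_4 = 6(g'(4) - Δ_3) = 78.
Forward elimination and back-substitution give M_0 = -353/14, M_1 = 101/7, M_2 = 31/2, M_3 = -325/7, M_4 = 871/14.
On [2, 3], g'(x) = b_2 + 2c_2·(x - 2) + 3d_2·(x - 2)² with b_2 = Δ_2 - h_2(2M_2 + M_3)/6 = 74/7, c_2 = M_2/2 = 31/4, d_2 = (M_3 - M_2)/(6h_2) = -289/28. So g'(2) = 74/7.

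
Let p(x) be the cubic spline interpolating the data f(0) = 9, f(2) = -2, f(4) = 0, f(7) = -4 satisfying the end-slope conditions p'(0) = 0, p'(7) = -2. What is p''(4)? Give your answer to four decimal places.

-3.5135

With σ_i denoting the second derivative at x_i, h_i = 2, 2, 3, and Δ_i = (y_(i+1) − y_i)/h_i = -11/2, 1, -4/3:
  2·σ_0 + 8·σ_1 + 2·σ_2 = 6(Δ_1 - Δ_0) = 39
  2·σ_1 + 10·σ_2 + 3·σ_3 = 6(Δ_2 - Δ_1) = -14
Clamped end conditions give two more equations: 2h_0·σ_0 + h_0·σ_1 = 6(Δ_0 - p'(0)) = -33 and h_2·σ_2 + 2h_2·σ_3 = 6(p'(7) - Δ_2) = -4.
Solving: σ_0 = -941/74, σ_1 = 661/74, σ_2 = -130/37, σ_3 = 121/111.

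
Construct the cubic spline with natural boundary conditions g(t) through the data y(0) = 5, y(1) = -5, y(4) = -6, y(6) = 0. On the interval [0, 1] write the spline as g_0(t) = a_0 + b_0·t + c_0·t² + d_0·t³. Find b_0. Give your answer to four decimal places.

-11.2207

Write σ_i for g''(x_i). With h_i = 1, 3, 2 and divided differences Δ_i = -10, -1/3, 3, the continuity of g' gives the tridiagonal system
  1·σ_0 + 8·σ_1 + 3·σ_2 = 6(Δ_1 - Δ_0) = 58
  3·σ_1 + 10·σ_2 + 2·σ_3 = 6(Δ_2 - Δ_1) = 20
Natural end conditions: σ_0 = σ_3 = 0.
Solving: σ_0 = 0, σ_1 = 520/71, σ_2 = -14/71, σ_3 = 0.
On [0, 1], with g_0(t) = a_0 + b_0·t + c_0·t² + d_0·t³: c_0 = σ_0/2 = 0, d_0 = (σ_1 - σ_0)/(6h_0) = 260/213, b_0 = Δ_0 - h_0(2σ_0 + σ_1)/6 = -2390/213.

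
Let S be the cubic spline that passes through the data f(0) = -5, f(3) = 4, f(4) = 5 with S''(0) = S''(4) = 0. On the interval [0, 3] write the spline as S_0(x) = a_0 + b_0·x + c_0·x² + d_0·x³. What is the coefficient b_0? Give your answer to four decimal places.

Let m_i = S''(x_i). Step sizes h_i = 3, 1; slopes of the chords Δ_i = (y_(i+1) - y_i)/h_i = 3, 1.
  3·m_0 + 8·m_1 + 1·m_2 = 6(Δ_1 - Δ_0) = -12
Natural end conditions: m_0 = m_2 = 0.
Forward elimination and back-substitution give m_0 = 0, m_1 = -3/2, m_2 = 0.
On [0, 3], with S_0(x) = a_0 + b_0·x + c_0·x² + d_0·x³: c_0 = m_0/2 = 0, d_0 = (m_1 - m_0)/(6h_0) = -1/12, b_0 = Δ_0 - h_0(2m_0 + m_1)/6 = 15/4.

3.7500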